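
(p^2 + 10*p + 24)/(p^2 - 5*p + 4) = (p^2 + 10*p + 24)/(p^2 - 5*p + 4)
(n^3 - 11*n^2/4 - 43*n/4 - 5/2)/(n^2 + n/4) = n - 3 - 10/n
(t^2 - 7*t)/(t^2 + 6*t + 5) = t*(t - 7)/(t^2 + 6*t + 5)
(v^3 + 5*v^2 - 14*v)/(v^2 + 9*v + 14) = v*(v - 2)/(v + 2)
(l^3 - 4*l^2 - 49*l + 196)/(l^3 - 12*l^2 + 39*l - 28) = (l + 7)/(l - 1)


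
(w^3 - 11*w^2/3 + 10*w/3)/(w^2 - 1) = w*(3*w^2 - 11*w + 10)/(3*(w^2 - 1))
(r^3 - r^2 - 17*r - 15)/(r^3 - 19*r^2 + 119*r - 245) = (r^2 + 4*r + 3)/(r^2 - 14*r + 49)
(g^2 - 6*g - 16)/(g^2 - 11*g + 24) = (g + 2)/(g - 3)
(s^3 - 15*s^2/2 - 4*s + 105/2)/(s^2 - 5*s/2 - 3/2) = (2*s^2 - 9*s - 35)/(2*s + 1)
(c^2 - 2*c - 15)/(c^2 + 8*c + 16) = (c^2 - 2*c - 15)/(c^2 + 8*c + 16)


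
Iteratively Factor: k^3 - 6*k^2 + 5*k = (k - 5)*(k^2 - k) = (k - 5)*(k - 1)*(k)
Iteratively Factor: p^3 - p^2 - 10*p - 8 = (p + 1)*(p^2 - 2*p - 8) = (p - 4)*(p + 1)*(p + 2)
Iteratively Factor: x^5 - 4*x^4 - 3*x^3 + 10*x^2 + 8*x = (x - 4)*(x^4 - 3*x^2 - 2*x) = (x - 4)*(x + 1)*(x^3 - x^2 - 2*x) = x*(x - 4)*(x + 1)*(x^2 - x - 2) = x*(x - 4)*(x + 1)^2*(x - 2)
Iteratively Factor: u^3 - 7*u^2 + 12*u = (u)*(u^2 - 7*u + 12) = u*(u - 4)*(u - 3)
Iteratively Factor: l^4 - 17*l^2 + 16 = (l + 1)*(l^3 - l^2 - 16*l + 16) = (l - 4)*(l + 1)*(l^2 + 3*l - 4) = (l - 4)*(l - 1)*(l + 1)*(l + 4)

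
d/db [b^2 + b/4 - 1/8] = 2*b + 1/4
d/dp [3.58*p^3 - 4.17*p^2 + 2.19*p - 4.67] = 10.74*p^2 - 8.34*p + 2.19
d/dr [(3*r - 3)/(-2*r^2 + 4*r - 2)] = 3/(2*(r^2 - 2*r + 1))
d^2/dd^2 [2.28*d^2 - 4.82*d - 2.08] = 4.56000000000000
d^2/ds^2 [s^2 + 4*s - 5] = 2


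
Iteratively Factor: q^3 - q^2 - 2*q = (q)*(q^2 - q - 2) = q*(q + 1)*(q - 2)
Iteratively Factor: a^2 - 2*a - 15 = (a + 3)*(a - 5)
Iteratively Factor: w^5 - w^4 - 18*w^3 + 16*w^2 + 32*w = (w - 4)*(w^4 + 3*w^3 - 6*w^2 - 8*w) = w*(w - 4)*(w^3 + 3*w^2 - 6*w - 8) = w*(w - 4)*(w + 1)*(w^2 + 2*w - 8) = w*(w - 4)*(w + 1)*(w + 4)*(w - 2)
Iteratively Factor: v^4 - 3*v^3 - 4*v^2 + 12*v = (v - 3)*(v^3 - 4*v) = v*(v - 3)*(v^2 - 4) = v*(v - 3)*(v + 2)*(v - 2)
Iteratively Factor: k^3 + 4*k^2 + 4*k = (k + 2)*(k^2 + 2*k) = k*(k + 2)*(k + 2)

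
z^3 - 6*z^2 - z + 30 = (z - 5)*(z - 3)*(z + 2)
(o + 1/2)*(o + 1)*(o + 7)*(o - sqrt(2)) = o^4 - sqrt(2)*o^3 + 17*o^3/2 - 17*sqrt(2)*o^2/2 + 11*o^2 - 11*sqrt(2)*o + 7*o/2 - 7*sqrt(2)/2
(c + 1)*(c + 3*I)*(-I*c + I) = -I*c^3 + 3*c^2 + I*c - 3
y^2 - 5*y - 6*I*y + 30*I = (y - 5)*(y - 6*I)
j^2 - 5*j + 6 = (j - 3)*(j - 2)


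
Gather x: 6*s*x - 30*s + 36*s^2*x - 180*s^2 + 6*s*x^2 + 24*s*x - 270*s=-180*s^2 + 6*s*x^2 - 300*s + x*(36*s^2 + 30*s)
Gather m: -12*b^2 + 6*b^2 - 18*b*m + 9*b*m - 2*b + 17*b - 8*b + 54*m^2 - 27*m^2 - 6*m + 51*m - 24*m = -6*b^2 + 7*b + 27*m^2 + m*(21 - 9*b)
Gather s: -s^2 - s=-s^2 - s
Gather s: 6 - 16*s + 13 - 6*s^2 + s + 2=-6*s^2 - 15*s + 21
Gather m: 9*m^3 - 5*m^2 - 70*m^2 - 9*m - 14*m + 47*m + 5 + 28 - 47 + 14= 9*m^3 - 75*m^2 + 24*m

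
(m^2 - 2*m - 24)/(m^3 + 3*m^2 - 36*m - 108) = (m + 4)/(m^2 + 9*m + 18)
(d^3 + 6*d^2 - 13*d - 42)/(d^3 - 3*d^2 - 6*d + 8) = (d^2 + 4*d - 21)/(d^2 - 5*d + 4)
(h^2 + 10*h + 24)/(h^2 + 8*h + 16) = (h + 6)/(h + 4)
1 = 1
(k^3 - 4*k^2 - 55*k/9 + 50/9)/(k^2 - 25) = (k^2 + k - 10/9)/(k + 5)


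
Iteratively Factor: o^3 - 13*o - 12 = (o + 3)*(o^2 - 3*o - 4) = (o + 1)*(o + 3)*(o - 4)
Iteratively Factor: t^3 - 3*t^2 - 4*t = (t - 4)*(t^2 + t) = (t - 4)*(t + 1)*(t)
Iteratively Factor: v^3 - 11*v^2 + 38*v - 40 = (v - 4)*(v^2 - 7*v + 10) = (v - 5)*(v - 4)*(v - 2)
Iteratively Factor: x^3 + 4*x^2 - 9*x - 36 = (x + 3)*(x^2 + x - 12) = (x + 3)*(x + 4)*(x - 3)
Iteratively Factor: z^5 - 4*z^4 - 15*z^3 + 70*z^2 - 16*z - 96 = (z + 4)*(z^4 - 8*z^3 + 17*z^2 + 2*z - 24) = (z - 3)*(z + 4)*(z^3 - 5*z^2 + 2*z + 8) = (z - 3)*(z - 2)*(z + 4)*(z^2 - 3*z - 4) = (z - 3)*(z - 2)*(z + 1)*(z + 4)*(z - 4)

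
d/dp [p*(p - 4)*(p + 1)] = 3*p^2 - 6*p - 4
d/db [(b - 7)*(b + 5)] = 2*b - 2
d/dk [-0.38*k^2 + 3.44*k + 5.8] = 3.44 - 0.76*k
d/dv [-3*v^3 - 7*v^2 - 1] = v*(-9*v - 14)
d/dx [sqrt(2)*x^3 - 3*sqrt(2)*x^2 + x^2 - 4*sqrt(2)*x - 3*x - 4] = 3*sqrt(2)*x^2 - 6*sqrt(2)*x + 2*x - 4*sqrt(2) - 3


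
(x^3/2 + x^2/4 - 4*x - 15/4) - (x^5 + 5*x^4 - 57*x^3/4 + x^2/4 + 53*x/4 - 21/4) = -x^5 - 5*x^4 + 59*x^3/4 - 69*x/4 + 3/2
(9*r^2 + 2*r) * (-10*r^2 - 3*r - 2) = -90*r^4 - 47*r^3 - 24*r^2 - 4*r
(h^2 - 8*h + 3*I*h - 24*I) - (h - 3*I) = h^2 - 9*h + 3*I*h - 21*I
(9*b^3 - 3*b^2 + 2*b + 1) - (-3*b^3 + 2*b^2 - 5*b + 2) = 12*b^3 - 5*b^2 + 7*b - 1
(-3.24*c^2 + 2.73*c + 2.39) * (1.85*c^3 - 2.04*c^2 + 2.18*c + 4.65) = -5.994*c^5 + 11.6601*c^4 - 8.2109*c^3 - 13.9902*c^2 + 17.9047*c + 11.1135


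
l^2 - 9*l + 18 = (l - 6)*(l - 3)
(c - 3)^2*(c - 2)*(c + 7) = c^4 - c^3 - 35*c^2 + 129*c - 126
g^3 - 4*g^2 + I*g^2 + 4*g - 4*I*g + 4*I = (g - 2)^2*(g + I)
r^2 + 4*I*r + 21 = (r - 3*I)*(r + 7*I)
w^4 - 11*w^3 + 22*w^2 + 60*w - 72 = (w - 6)^2*(w - 1)*(w + 2)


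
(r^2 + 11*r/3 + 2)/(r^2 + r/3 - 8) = (3*r + 2)/(3*r - 8)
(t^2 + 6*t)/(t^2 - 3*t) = (t + 6)/(t - 3)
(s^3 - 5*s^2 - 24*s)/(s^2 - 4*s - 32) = s*(s + 3)/(s + 4)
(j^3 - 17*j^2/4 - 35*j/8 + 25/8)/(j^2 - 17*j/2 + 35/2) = (8*j^2 + 6*j - 5)/(4*(2*j - 7))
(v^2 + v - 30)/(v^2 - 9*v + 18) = (v^2 + v - 30)/(v^2 - 9*v + 18)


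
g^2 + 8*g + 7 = (g + 1)*(g + 7)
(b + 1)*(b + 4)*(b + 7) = b^3 + 12*b^2 + 39*b + 28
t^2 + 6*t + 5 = (t + 1)*(t + 5)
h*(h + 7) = h^2 + 7*h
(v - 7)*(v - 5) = v^2 - 12*v + 35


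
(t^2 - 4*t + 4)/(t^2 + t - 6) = (t - 2)/(t + 3)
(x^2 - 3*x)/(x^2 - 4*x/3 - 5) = 3*x/(3*x + 5)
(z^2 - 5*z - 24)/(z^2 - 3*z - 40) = (z + 3)/(z + 5)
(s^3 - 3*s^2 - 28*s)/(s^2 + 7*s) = (s^2 - 3*s - 28)/(s + 7)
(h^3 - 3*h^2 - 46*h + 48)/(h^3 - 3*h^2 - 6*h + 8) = (h^2 - 2*h - 48)/(h^2 - 2*h - 8)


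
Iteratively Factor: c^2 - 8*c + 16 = (c - 4)*(c - 4)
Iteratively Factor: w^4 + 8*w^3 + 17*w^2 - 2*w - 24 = (w - 1)*(w^3 + 9*w^2 + 26*w + 24) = (w - 1)*(w + 3)*(w^2 + 6*w + 8) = (w - 1)*(w + 2)*(w + 3)*(w + 4)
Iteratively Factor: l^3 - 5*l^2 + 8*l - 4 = (l - 1)*(l^2 - 4*l + 4) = (l - 2)*(l - 1)*(l - 2)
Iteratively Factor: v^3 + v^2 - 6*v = (v - 2)*(v^2 + 3*v) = (v - 2)*(v + 3)*(v)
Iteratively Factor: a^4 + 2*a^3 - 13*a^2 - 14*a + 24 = (a + 2)*(a^3 - 13*a + 12) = (a - 1)*(a + 2)*(a^2 + a - 12) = (a - 3)*(a - 1)*(a + 2)*(a + 4)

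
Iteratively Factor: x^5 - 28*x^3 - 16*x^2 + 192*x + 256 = (x - 4)*(x^4 + 4*x^3 - 12*x^2 - 64*x - 64) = (x - 4)^2*(x^3 + 8*x^2 + 20*x + 16) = (x - 4)^2*(x + 2)*(x^2 + 6*x + 8) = (x - 4)^2*(x + 2)^2*(x + 4)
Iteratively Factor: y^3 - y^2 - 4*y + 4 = (y - 1)*(y^2 - 4) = (y - 2)*(y - 1)*(y + 2)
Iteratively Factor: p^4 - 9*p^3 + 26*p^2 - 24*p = (p - 4)*(p^3 - 5*p^2 + 6*p) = (p - 4)*(p - 2)*(p^2 - 3*p) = p*(p - 4)*(p - 2)*(p - 3)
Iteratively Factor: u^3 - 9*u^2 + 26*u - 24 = (u - 4)*(u^2 - 5*u + 6) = (u - 4)*(u - 3)*(u - 2)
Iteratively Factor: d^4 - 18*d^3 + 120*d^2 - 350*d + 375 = (d - 3)*(d^3 - 15*d^2 + 75*d - 125) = (d - 5)*(d - 3)*(d^2 - 10*d + 25) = (d - 5)^2*(d - 3)*(d - 5)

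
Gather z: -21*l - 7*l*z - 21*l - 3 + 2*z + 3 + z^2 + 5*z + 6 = -42*l + z^2 + z*(7 - 7*l) + 6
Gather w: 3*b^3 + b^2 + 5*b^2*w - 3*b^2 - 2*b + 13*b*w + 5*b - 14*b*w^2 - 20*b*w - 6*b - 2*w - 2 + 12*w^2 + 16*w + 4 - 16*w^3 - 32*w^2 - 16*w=3*b^3 - 2*b^2 - 3*b - 16*w^3 + w^2*(-14*b - 20) + w*(5*b^2 - 7*b - 2) + 2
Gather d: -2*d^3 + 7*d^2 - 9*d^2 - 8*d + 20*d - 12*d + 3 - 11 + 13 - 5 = -2*d^3 - 2*d^2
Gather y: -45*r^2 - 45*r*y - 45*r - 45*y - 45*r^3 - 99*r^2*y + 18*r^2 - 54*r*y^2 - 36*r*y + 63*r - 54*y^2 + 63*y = -45*r^3 - 27*r^2 + 18*r + y^2*(-54*r - 54) + y*(-99*r^2 - 81*r + 18)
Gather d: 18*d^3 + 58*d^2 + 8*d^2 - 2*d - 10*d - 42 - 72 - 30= 18*d^3 + 66*d^2 - 12*d - 144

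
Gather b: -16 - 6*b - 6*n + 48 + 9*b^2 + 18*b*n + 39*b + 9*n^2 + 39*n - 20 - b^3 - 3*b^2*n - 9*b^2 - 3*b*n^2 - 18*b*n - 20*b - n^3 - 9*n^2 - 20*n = -b^3 - 3*b^2*n + b*(13 - 3*n^2) - n^3 + 13*n + 12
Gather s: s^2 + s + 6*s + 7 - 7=s^2 + 7*s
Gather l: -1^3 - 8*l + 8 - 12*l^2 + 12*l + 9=-12*l^2 + 4*l + 16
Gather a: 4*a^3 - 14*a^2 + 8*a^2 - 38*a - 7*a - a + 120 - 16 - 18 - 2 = 4*a^3 - 6*a^2 - 46*a + 84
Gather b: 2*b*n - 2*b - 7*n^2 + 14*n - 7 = b*(2*n - 2) - 7*n^2 + 14*n - 7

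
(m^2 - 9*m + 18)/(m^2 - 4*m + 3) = (m - 6)/(m - 1)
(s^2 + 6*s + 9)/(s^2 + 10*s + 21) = (s + 3)/(s + 7)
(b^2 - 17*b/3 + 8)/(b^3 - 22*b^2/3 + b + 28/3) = (3*b^2 - 17*b + 24)/(3*b^3 - 22*b^2 + 3*b + 28)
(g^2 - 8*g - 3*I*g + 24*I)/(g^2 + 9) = (g - 8)/(g + 3*I)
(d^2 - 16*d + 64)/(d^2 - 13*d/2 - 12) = 2*(d - 8)/(2*d + 3)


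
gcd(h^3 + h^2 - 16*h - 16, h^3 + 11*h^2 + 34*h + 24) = h^2 + 5*h + 4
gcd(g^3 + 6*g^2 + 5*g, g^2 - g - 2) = g + 1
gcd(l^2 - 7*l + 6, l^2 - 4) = 1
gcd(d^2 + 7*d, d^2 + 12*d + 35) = d + 7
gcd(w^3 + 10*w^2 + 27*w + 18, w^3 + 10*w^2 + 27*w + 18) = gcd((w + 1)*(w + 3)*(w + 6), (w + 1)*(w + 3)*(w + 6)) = w^3 + 10*w^2 + 27*w + 18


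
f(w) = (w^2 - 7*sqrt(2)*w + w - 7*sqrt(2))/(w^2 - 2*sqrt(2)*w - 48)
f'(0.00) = 0.17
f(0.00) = 0.21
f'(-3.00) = 0.73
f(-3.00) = -0.85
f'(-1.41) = 0.29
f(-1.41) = -0.11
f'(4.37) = 0.11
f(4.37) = 0.72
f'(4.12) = 0.10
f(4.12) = 0.69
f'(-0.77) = 0.23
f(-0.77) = 0.05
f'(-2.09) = 0.41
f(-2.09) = -0.35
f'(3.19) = 0.10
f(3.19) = 0.60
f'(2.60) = 0.10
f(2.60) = 0.54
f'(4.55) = 0.11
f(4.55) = 0.74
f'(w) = (-2*w + 2*sqrt(2))*(w^2 - 7*sqrt(2)*w + w - 7*sqrt(2))/(w^2 - 2*sqrt(2)*w - 48)^2 + (2*w - 7*sqrt(2) + 1)/(w^2 - 2*sqrt(2)*w - 48) = (-w^2 + 5*sqrt(2)*w^2 - 96*w + 14*sqrt(2)*w - 76 + 336*sqrt(2))/(w^4 - 4*sqrt(2)*w^3 - 88*w^2 + 192*sqrt(2)*w + 2304)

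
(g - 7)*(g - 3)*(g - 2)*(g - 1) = g^4 - 13*g^3 + 53*g^2 - 83*g + 42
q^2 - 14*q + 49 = (q - 7)^2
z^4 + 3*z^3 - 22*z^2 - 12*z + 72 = (z - 3)*(z - 2)*(z + 2)*(z + 6)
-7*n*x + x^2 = x*(-7*n + x)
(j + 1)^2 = j^2 + 2*j + 1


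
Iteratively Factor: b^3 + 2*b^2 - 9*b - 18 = (b - 3)*(b^2 + 5*b + 6) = (b - 3)*(b + 3)*(b + 2)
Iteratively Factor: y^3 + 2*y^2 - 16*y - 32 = (y + 4)*(y^2 - 2*y - 8) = (y + 2)*(y + 4)*(y - 4)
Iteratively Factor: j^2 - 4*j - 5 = (j - 5)*(j + 1)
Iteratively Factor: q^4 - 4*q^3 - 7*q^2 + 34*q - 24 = (q - 2)*(q^3 - 2*q^2 - 11*q + 12) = (q - 4)*(q - 2)*(q^2 + 2*q - 3) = (q - 4)*(q - 2)*(q - 1)*(q + 3)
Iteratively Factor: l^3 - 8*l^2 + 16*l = (l)*(l^2 - 8*l + 16) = l*(l - 4)*(l - 4)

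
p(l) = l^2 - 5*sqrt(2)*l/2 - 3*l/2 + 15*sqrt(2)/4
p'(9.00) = 12.96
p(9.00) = 40.98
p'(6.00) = 6.96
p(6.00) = 11.09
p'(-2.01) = -9.06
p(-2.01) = 19.46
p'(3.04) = 1.04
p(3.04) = -0.76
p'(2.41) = -0.22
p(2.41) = -1.02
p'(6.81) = 8.58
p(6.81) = 17.39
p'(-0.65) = -6.34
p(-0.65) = 9.00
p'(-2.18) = -9.40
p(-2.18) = 21.03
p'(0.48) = -4.08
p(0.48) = 3.12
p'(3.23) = 1.42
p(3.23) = -0.53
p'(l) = 2*l - 5*sqrt(2)/2 - 3/2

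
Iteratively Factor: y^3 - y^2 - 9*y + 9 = (y + 3)*(y^2 - 4*y + 3) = (y - 3)*(y + 3)*(y - 1)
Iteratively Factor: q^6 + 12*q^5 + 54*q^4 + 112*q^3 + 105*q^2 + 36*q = (q + 1)*(q^5 + 11*q^4 + 43*q^3 + 69*q^2 + 36*q) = q*(q + 1)*(q^4 + 11*q^3 + 43*q^2 + 69*q + 36) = q*(q + 1)*(q + 3)*(q^3 + 8*q^2 + 19*q + 12) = q*(q + 1)^2*(q + 3)*(q^2 + 7*q + 12) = q*(q + 1)^2*(q + 3)*(q + 4)*(q + 3)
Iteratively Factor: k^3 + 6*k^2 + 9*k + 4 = (k + 1)*(k^2 + 5*k + 4) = (k + 1)*(k + 4)*(k + 1)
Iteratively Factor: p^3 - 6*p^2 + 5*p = (p - 1)*(p^2 - 5*p) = (p - 5)*(p - 1)*(p)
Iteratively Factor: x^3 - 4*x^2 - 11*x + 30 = (x - 5)*(x^2 + x - 6) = (x - 5)*(x - 2)*(x + 3)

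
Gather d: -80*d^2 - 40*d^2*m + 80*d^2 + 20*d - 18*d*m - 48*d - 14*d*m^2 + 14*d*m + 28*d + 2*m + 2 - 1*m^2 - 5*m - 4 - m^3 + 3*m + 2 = -40*d^2*m + d*(-14*m^2 - 4*m) - m^3 - m^2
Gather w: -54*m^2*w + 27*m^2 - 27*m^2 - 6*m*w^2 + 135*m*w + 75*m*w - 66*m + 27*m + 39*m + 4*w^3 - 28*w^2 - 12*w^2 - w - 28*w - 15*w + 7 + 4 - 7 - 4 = 4*w^3 + w^2*(-6*m - 40) + w*(-54*m^2 + 210*m - 44)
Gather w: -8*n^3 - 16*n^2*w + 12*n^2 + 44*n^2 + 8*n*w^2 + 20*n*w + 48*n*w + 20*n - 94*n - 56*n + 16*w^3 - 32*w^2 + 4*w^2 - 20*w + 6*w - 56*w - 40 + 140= -8*n^3 + 56*n^2 - 130*n + 16*w^3 + w^2*(8*n - 28) + w*(-16*n^2 + 68*n - 70) + 100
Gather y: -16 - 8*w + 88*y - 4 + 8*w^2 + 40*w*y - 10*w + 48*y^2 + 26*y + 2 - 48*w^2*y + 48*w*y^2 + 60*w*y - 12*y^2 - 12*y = 8*w^2 - 18*w + y^2*(48*w + 36) + y*(-48*w^2 + 100*w + 102) - 18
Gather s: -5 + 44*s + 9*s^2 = 9*s^2 + 44*s - 5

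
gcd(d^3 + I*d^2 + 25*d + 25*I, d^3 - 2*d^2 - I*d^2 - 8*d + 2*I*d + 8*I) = 1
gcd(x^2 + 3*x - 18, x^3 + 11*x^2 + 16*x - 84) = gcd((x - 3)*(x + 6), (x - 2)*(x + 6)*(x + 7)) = x + 6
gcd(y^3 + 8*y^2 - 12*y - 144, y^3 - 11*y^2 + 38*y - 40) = y - 4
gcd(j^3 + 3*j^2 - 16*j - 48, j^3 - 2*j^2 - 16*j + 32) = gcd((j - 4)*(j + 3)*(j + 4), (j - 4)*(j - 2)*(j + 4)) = j^2 - 16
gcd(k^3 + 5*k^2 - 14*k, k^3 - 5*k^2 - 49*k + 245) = k + 7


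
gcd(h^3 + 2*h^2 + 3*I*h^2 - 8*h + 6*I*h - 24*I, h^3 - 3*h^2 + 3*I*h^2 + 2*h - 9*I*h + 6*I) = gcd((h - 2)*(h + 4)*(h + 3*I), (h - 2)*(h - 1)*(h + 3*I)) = h^2 + h*(-2 + 3*I) - 6*I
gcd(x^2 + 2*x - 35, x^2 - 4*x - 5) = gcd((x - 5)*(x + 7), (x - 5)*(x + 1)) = x - 5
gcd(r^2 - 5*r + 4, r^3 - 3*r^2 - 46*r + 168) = r - 4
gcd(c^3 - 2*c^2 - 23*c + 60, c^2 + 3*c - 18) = c - 3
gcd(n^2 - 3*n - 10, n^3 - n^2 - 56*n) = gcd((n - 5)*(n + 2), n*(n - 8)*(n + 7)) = 1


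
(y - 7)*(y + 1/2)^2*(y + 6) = y^4 - 171*y^2/4 - 169*y/4 - 21/2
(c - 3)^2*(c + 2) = c^3 - 4*c^2 - 3*c + 18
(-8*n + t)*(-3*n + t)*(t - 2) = 24*n^2*t - 48*n^2 - 11*n*t^2 + 22*n*t + t^3 - 2*t^2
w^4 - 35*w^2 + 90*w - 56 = (w - 4)*(w - 2)*(w - 1)*(w + 7)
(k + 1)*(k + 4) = k^2 + 5*k + 4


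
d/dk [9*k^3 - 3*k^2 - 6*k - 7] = 27*k^2 - 6*k - 6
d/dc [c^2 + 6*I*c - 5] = 2*c + 6*I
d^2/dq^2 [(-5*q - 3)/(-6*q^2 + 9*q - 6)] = 2*(3*(3 - 10*q)*(2*q^2 - 3*q + 2) + (4*q - 3)^2*(5*q + 3))/(3*(2*q^2 - 3*q + 2)^3)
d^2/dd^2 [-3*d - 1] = 0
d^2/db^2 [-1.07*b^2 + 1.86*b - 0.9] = -2.14000000000000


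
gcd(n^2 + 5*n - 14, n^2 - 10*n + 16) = n - 2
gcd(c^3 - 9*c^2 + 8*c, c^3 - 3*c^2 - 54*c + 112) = c - 8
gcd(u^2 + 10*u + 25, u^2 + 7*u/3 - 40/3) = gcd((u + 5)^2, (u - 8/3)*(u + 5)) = u + 5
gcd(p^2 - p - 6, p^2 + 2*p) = p + 2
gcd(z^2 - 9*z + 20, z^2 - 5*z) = z - 5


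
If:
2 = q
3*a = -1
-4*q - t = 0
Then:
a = -1/3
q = 2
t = -8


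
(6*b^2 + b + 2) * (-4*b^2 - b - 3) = -24*b^4 - 10*b^3 - 27*b^2 - 5*b - 6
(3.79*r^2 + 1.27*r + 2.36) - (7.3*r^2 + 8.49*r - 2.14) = -3.51*r^2 - 7.22*r + 4.5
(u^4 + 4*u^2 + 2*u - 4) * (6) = 6*u^4 + 24*u^2 + 12*u - 24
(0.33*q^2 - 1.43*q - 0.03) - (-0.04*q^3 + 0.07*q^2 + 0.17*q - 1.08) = 0.04*q^3 + 0.26*q^2 - 1.6*q + 1.05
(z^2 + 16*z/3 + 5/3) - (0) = z^2 + 16*z/3 + 5/3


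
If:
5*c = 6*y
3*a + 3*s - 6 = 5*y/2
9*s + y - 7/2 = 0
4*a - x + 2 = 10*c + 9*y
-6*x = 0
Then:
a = 643/310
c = 456/775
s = 311/930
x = 0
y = 76/155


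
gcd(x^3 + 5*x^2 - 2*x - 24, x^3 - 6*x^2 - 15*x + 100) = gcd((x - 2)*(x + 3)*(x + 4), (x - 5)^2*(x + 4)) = x + 4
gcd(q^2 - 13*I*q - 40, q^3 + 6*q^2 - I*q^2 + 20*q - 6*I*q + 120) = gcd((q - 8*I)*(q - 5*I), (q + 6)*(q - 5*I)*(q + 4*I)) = q - 5*I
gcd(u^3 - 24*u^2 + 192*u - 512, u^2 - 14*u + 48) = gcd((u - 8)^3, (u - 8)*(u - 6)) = u - 8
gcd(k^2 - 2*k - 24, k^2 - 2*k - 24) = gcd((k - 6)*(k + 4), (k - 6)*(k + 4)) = k^2 - 2*k - 24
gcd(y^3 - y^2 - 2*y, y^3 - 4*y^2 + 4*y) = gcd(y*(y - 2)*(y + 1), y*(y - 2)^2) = y^2 - 2*y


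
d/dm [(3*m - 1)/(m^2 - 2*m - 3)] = (-3*m^2 + 2*m - 11)/(m^4 - 4*m^3 - 2*m^2 + 12*m + 9)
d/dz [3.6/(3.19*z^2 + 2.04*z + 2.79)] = (-22.968*z - 7.344)/(3.19*z^2 + 2.04*z + 2.79)^2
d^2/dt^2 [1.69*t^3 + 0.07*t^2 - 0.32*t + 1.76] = 10.14*t + 0.14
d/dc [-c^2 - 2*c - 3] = -2*c - 2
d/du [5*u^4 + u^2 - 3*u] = 20*u^3 + 2*u - 3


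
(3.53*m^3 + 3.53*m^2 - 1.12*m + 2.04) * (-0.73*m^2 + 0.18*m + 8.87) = -2.5769*m^5 - 1.9415*m^4 + 32.7641*m^3 + 29.6203*m^2 - 9.5672*m + 18.0948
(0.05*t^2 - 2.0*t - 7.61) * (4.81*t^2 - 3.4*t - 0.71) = 0.2405*t^4 - 9.79*t^3 - 29.8396*t^2 + 27.294*t + 5.4031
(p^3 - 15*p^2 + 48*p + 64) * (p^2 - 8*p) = p^5 - 23*p^4 + 168*p^3 - 320*p^2 - 512*p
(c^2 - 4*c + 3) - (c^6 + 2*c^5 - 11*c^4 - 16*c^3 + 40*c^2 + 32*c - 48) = -c^6 - 2*c^5 + 11*c^4 + 16*c^3 - 39*c^2 - 36*c + 51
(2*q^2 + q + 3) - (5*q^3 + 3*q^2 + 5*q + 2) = -5*q^3 - q^2 - 4*q + 1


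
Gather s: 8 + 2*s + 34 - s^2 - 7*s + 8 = -s^2 - 5*s + 50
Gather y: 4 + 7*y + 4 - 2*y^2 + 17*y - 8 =-2*y^2 + 24*y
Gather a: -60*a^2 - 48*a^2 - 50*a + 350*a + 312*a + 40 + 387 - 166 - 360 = -108*a^2 + 612*a - 99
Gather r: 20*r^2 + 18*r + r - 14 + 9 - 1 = 20*r^2 + 19*r - 6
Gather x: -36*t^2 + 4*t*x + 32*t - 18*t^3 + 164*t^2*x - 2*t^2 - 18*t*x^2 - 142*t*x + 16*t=-18*t^3 - 38*t^2 - 18*t*x^2 + 48*t + x*(164*t^2 - 138*t)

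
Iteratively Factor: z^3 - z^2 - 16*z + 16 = (z - 4)*(z^2 + 3*z - 4) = (z - 4)*(z - 1)*(z + 4)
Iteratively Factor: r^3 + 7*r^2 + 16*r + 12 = (r + 2)*(r^2 + 5*r + 6) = (r + 2)*(r + 3)*(r + 2)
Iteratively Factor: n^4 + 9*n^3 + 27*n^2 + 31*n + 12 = (n + 3)*(n^3 + 6*n^2 + 9*n + 4) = (n + 1)*(n + 3)*(n^2 + 5*n + 4) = (n + 1)*(n + 3)*(n + 4)*(n + 1)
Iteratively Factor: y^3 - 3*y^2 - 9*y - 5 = (y + 1)*(y^2 - 4*y - 5) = (y + 1)^2*(y - 5)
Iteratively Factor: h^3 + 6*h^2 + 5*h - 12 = (h - 1)*(h^2 + 7*h + 12) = (h - 1)*(h + 4)*(h + 3)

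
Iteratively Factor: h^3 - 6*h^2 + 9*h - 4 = (h - 1)*(h^2 - 5*h + 4) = (h - 4)*(h - 1)*(h - 1)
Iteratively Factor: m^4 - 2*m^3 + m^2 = (m - 1)*(m^3 - m^2) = m*(m - 1)*(m^2 - m) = m*(m - 1)^2*(m)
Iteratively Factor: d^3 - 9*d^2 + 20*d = (d - 5)*(d^2 - 4*d) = (d - 5)*(d - 4)*(d)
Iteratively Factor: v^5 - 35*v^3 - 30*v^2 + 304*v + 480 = (v - 5)*(v^4 + 5*v^3 - 10*v^2 - 80*v - 96) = (v - 5)*(v + 4)*(v^3 + v^2 - 14*v - 24) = (v - 5)*(v - 4)*(v + 4)*(v^2 + 5*v + 6) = (v - 5)*(v - 4)*(v + 2)*(v + 4)*(v + 3)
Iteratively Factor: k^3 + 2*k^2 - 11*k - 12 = (k + 4)*(k^2 - 2*k - 3) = (k + 1)*(k + 4)*(k - 3)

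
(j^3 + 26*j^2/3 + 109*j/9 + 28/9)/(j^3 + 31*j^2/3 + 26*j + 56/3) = (j + 1/3)/(j + 2)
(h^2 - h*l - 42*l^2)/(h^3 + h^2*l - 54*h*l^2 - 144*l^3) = (h - 7*l)/(h^2 - 5*h*l - 24*l^2)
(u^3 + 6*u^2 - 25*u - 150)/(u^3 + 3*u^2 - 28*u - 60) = (u + 5)/(u + 2)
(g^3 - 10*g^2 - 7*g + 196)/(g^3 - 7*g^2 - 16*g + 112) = (g - 7)/(g - 4)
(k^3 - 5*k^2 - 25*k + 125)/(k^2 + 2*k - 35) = (k^2 - 25)/(k + 7)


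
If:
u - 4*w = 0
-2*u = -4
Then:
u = 2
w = 1/2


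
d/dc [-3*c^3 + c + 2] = 1 - 9*c^2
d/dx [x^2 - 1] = 2*x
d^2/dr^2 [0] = 0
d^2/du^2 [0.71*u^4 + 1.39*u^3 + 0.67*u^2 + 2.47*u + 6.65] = 8.52*u^2 + 8.34*u + 1.34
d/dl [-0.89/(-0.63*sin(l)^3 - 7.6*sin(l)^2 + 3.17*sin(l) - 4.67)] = (-1.6821*sin(l)^2 - 13.528*sin(l) + 2.8213)*cos(l)/(0.63*sin(l)^3 + 7.6*sin(l)^2 - 3.17*sin(l) + 4.67)^2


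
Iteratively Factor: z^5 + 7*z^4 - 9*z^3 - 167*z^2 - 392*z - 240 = (z + 3)*(z^4 + 4*z^3 - 21*z^2 - 104*z - 80) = (z - 5)*(z + 3)*(z^3 + 9*z^2 + 24*z + 16) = (z - 5)*(z + 1)*(z + 3)*(z^2 + 8*z + 16) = (z - 5)*(z + 1)*(z + 3)*(z + 4)*(z + 4)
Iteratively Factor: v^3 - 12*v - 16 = (v - 4)*(v^2 + 4*v + 4) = (v - 4)*(v + 2)*(v + 2)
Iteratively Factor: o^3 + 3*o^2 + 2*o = (o + 1)*(o^2 + 2*o) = o*(o + 1)*(o + 2)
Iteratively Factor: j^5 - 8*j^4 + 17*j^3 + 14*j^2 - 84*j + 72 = (j + 2)*(j^4 - 10*j^3 + 37*j^2 - 60*j + 36) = (j - 2)*(j + 2)*(j^3 - 8*j^2 + 21*j - 18) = (j - 2)^2*(j + 2)*(j^2 - 6*j + 9) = (j - 3)*(j - 2)^2*(j + 2)*(j - 3)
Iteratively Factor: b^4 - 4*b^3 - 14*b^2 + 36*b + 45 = (b - 3)*(b^3 - b^2 - 17*b - 15) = (b - 3)*(b + 1)*(b^2 - 2*b - 15) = (b - 5)*(b - 3)*(b + 1)*(b + 3)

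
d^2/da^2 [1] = 0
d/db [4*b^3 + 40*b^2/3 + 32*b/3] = 12*b^2 + 80*b/3 + 32/3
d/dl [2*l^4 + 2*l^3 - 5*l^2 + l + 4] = 8*l^3 + 6*l^2 - 10*l + 1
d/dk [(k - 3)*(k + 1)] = 2*k - 2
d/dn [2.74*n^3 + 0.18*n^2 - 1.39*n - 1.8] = 8.22*n^2 + 0.36*n - 1.39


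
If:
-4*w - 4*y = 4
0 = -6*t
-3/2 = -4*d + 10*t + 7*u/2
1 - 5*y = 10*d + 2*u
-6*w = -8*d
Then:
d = 72/59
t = 0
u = 57/59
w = 96/59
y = -155/59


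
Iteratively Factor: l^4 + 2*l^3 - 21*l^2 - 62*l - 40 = (l + 4)*(l^3 - 2*l^2 - 13*l - 10) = (l - 5)*(l + 4)*(l^2 + 3*l + 2) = (l - 5)*(l + 1)*(l + 4)*(l + 2)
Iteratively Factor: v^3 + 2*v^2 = (v)*(v^2 + 2*v) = v^2*(v + 2)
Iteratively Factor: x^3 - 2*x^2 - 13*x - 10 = (x - 5)*(x^2 + 3*x + 2) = (x - 5)*(x + 1)*(x + 2)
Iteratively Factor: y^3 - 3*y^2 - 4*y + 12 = (y - 2)*(y^2 - y - 6) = (y - 2)*(y + 2)*(y - 3)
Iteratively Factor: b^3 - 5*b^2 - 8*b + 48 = (b + 3)*(b^2 - 8*b + 16) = (b - 4)*(b + 3)*(b - 4)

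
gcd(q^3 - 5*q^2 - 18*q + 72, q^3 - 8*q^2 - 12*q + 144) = q^2 - 2*q - 24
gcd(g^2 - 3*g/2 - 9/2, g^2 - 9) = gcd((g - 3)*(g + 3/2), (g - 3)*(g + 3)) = g - 3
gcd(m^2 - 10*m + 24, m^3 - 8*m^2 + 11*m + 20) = m - 4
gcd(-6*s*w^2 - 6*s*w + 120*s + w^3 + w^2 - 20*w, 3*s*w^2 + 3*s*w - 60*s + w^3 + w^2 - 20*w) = w^2 + w - 20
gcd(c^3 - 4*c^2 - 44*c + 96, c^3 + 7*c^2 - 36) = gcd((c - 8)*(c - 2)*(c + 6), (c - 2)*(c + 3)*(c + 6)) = c^2 + 4*c - 12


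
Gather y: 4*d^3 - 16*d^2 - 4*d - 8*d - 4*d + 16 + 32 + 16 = 4*d^3 - 16*d^2 - 16*d + 64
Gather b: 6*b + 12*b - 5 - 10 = 18*b - 15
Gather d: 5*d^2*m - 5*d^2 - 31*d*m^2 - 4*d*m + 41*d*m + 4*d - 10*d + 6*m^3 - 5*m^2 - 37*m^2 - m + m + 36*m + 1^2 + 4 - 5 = d^2*(5*m - 5) + d*(-31*m^2 + 37*m - 6) + 6*m^3 - 42*m^2 + 36*m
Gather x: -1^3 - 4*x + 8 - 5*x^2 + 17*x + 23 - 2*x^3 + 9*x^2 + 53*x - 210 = -2*x^3 + 4*x^2 + 66*x - 180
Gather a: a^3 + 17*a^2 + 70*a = a^3 + 17*a^2 + 70*a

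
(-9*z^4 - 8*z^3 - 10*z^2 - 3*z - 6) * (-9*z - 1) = 81*z^5 + 81*z^4 + 98*z^3 + 37*z^2 + 57*z + 6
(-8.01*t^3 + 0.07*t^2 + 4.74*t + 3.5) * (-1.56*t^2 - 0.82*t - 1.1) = 12.4956*t^5 + 6.459*t^4 + 1.3592*t^3 - 9.4238*t^2 - 8.084*t - 3.85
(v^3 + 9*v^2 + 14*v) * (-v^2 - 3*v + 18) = -v^5 - 12*v^4 - 23*v^3 + 120*v^2 + 252*v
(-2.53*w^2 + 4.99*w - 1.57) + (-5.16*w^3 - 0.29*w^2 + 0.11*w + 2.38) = -5.16*w^3 - 2.82*w^2 + 5.1*w + 0.81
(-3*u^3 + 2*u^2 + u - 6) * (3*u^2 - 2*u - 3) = -9*u^5 + 12*u^4 + 8*u^3 - 26*u^2 + 9*u + 18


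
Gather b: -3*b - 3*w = -3*b - 3*w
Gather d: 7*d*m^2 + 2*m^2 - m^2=7*d*m^2 + m^2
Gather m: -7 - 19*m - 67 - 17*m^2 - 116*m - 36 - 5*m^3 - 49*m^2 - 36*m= -5*m^3 - 66*m^2 - 171*m - 110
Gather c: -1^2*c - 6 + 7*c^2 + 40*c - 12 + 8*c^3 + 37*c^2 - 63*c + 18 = 8*c^3 + 44*c^2 - 24*c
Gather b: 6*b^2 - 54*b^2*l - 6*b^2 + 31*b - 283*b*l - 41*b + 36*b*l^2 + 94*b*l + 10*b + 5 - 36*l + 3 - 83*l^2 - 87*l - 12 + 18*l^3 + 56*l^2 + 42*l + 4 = -54*b^2*l + b*(36*l^2 - 189*l) + 18*l^3 - 27*l^2 - 81*l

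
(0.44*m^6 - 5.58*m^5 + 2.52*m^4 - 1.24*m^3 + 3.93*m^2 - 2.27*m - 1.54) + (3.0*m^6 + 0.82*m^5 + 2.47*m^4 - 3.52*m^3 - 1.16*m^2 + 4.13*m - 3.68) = 3.44*m^6 - 4.76*m^5 + 4.99*m^4 - 4.76*m^3 + 2.77*m^2 + 1.86*m - 5.22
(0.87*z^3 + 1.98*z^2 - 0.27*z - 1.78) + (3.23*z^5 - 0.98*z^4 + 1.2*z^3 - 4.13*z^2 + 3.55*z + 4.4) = 3.23*z^5 - 0.98*z^4 + 2.07*z^3 - 2.15*z^2 + 3.28*z + 2.62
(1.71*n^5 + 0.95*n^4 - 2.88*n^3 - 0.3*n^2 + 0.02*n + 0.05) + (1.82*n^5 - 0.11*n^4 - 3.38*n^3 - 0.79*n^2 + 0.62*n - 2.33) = 3.53*n^5 + 0.84*n^4 - 6.26*n^3 - 1.09*n^2 + 0.64*n - 2.28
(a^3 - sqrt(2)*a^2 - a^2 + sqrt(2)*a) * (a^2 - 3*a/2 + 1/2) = a^5 - 5*a^4/2 - sqrt(2)*a^4 + 2*a^3 + 5*sqrt(2)*a^3/2 - 2*sqrt(2)*a^2 - a^2/2 + sqrt(2)*a/2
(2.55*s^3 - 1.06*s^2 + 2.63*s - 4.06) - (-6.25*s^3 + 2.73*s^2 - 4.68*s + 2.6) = 8.8*s^3 - 3.79*s^2 + 7.31*s - 6.66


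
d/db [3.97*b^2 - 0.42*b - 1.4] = 7.94*b - 0.42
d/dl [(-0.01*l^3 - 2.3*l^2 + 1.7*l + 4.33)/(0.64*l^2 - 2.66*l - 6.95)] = (-0.0064*l^4 + 0.0531999999999999*l^3 + 5.2385*l^2 + 26.4276*l - 0.297199999999998)/(0.4096*l^4 - 3.4048*l^3 - 1.8204*l^2 + 36.974*l + 48.3025)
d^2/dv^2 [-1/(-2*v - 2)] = (v + 1)^(-3)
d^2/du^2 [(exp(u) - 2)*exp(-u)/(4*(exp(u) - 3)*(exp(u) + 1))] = (2*exp(5*u) - 12*exp(4*u) + 30*exp(3*u) - 13*exp(2*u) - 18*exp(u) - 9)*exp(-u)/(2*(exp(6*u) - 6*exp(5*u) + 3*exp(4*u) + 28*exp(3*u) - 9*exp(2*u) - 54*exp(u) - 27))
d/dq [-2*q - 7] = -2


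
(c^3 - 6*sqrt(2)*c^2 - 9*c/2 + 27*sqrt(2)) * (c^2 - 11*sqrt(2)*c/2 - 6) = c^5 - 23*sqrt(2)*c^4/2 + 111*c^3/2 + 351*sqrt(2)*c^2/4 - 270*c - 162*sqrt(2)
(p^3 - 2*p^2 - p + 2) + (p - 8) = p^3 - 2*p^2 - 6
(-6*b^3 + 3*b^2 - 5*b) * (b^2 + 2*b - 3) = -6*b^5 - 9*b^4 + 19*b^3 - 19*b^2 + 15*b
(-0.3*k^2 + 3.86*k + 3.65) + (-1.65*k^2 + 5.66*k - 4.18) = -1.95*k^2 + 9.52*k - 0.53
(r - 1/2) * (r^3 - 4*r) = r^4 - r^3/2 - 4*r^2 + 2*r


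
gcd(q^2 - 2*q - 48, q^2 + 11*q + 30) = q + 6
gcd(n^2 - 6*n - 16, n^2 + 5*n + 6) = n + 2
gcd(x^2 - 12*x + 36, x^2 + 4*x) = 1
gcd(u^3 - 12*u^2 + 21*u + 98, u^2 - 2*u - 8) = u + 2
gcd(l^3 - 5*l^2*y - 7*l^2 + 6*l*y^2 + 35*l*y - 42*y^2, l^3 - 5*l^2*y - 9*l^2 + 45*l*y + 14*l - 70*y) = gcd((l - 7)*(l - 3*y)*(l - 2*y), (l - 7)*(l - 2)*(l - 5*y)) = l - 7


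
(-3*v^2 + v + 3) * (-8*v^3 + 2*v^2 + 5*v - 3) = 24*v^5 - 14*v^4 - 37*v^3 + 20*v^2 + 12*v - 9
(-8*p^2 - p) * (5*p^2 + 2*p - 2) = -40*p^4 - 21*p^3 + 14*p^2 + 2*p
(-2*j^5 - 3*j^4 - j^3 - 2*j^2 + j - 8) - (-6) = -2*j^5 - 3*j^4 - j^3 - 2*j^2 + j - 2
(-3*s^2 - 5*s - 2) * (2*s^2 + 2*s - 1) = -6*s^4 - 16*s^3 - 11*s^2 + s + 2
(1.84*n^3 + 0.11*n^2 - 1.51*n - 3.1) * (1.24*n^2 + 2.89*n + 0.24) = 2.2816*n^5 + 5.454*n^4 - 1.1129*n^3 - 8.1815*n^2 - 9.3214*n - 0.744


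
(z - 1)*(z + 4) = z^2 + 3*z - 4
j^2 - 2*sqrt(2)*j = j*(j - 2*sqrt(2))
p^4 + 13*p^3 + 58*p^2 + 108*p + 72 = (p + 2)^2*(p + 3)*(p + 6)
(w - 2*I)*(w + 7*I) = w^2 + 5*I*w + 14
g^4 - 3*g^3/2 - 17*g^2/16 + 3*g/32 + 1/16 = (g - 2)*(g - 1/4)*(g + 1/4)*(g + 1/2)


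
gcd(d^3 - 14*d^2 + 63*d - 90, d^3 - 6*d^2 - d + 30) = d^2 - 8*d + 15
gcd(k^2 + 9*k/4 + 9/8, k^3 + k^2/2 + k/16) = 1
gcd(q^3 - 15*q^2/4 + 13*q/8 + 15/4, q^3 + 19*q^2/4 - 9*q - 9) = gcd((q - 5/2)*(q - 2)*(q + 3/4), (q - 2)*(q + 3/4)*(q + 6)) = q^2 - 5*q/4 - 3/2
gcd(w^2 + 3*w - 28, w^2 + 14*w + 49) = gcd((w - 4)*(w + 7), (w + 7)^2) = w + 7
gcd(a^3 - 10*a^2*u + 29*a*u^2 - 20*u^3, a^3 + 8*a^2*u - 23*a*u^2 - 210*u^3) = -a + 5*u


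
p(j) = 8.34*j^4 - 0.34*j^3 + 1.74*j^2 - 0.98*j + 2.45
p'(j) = 33.36*j^3 - 1.02*j^2 + 3.48*j - 0.98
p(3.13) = 806.47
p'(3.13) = 1022.88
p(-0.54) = 4.25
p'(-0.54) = -8.41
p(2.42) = 291.49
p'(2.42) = 474.26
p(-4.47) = 3401.60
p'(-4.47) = -3016.45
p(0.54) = 3.08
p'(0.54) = 5.85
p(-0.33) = 3.07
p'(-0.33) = -3.44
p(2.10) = 167.11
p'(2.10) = 310.78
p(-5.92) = 10383.38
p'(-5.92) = -6978.68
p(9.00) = 54605.45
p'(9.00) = 24267.16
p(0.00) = 2.45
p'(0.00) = -0.98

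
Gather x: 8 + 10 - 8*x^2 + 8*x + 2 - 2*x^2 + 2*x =-10*x^2 + 10*x + 20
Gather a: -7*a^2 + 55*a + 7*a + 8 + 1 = -7*a^2 + 62*a + 9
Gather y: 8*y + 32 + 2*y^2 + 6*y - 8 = 2*y^2 + 14*y + 24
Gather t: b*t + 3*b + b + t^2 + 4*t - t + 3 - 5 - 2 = 4*b + t^2 + t*(b + 3) - 4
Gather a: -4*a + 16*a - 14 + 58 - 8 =12*a + 36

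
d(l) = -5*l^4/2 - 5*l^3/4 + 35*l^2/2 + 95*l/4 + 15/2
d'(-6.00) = 1838.75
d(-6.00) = -2475.00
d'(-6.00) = 1838.75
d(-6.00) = -2475.00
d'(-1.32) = -5.98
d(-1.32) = 1.93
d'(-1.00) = -5.00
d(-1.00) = 0.00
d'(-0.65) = 2.16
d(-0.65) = -0.65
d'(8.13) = -5313.24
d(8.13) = -10236.43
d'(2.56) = -79.00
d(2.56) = 54.64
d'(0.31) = 33.94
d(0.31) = 16.48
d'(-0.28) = 13.88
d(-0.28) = 2.23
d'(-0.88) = -3.14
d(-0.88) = -0.50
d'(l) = -10*l^3 - 15*l^2/4 + 35*l + 95/4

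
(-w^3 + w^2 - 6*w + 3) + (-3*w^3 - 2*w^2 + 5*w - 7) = -4*w^3 - w^2 - w - 4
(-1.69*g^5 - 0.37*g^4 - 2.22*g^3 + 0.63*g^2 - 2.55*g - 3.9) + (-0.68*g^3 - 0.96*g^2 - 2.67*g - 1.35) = -1.69*g^5 - 0.37*g^4 - 2.9*g^3 - 0.33*g^2 - 5.22*g - 5.25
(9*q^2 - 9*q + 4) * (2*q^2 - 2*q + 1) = 18*q^4 - 36*q^3 + 35*q^2 - 17*q + 4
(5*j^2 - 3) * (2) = 10*j^2 - 6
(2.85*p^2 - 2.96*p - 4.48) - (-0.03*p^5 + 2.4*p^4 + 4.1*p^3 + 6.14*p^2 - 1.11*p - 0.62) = 0.03*p^5 - 2.4*p^4 - 4.1*p^3 - 3.29*p^2 - 1.85*p - 3.86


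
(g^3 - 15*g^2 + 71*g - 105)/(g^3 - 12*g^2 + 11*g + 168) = (g^2 - 8*g + 15)/(g^2 - 5*g - 24)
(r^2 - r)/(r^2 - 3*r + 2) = r/(r - 2)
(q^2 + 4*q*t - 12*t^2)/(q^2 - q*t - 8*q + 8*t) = (q^2 + 4*q*t - 12*t^2)/(q^2 - q*t - 8*q + 8*t)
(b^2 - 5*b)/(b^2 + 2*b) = (b - 5)/(b + 2)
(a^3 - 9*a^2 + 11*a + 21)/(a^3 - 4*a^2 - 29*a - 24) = (a^2 - 10*a + 21)/(a^2 - 5*a - 24)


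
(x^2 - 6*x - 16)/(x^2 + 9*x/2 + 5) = 2*(x - 8)/(2*x + 5)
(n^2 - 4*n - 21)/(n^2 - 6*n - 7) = (n + 3)/(n + 1)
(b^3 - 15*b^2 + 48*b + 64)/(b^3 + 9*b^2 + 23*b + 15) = (b^2 - 16*b + 64)/(b^2 + 8*b + 15)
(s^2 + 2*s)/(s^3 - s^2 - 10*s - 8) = s/(s^2 - 3*s - 4)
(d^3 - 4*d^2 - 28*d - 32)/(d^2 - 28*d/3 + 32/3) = 3*(d^2 + 4*d + 4)/(3*d - 4)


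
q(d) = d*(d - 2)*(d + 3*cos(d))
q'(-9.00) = 456.07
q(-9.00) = -1161.61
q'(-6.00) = 51.44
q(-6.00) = -149.74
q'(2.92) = 0.89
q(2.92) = -0.02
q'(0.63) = -1.60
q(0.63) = -2.64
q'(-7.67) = 416.40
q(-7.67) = -528.17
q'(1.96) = 1.72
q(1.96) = -0.06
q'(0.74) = -0.58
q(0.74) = -2.76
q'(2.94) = 1.11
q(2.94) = 0.00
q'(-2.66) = 68.55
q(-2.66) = -65.93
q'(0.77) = -0.31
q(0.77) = -2.77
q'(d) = d*(1 - 3*sin(d))*(d - 2) + d*(d + 3*cos(d)) + (d - 2)*(d + 3*cos(d))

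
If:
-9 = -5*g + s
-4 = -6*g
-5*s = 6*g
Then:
No Solution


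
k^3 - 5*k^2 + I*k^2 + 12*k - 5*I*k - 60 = (k - 5)*(k - 3*I)*(k + 4*I)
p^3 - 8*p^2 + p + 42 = (p - 7)*(p - 3)*(p + 2)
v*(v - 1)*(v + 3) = v^3 + 2*v^2 - 3*v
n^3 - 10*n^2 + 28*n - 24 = (n - 6)*(n - 2)^2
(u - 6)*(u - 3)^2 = u^3 - 12*u^2 + 45*u - 54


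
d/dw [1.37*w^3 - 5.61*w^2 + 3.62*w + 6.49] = 4.11*w^2 - 11.22*w + 3.62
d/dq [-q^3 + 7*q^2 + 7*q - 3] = -3*q^2 + 14*q + 7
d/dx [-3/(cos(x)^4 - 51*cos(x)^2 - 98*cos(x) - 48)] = 6*(-2*cos(x)^3 + 51*cos(x) + 49)*sin(x)/((cos(x) + 1)^4*(sin(x)^2 + 2*cos(x) + 47)^2)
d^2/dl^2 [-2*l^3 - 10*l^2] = -12*l - 20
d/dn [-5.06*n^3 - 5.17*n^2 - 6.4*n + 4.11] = -15.18*n^2 - 10.34*n - 6.4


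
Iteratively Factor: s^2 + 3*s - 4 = (s + 4)*(s - 1)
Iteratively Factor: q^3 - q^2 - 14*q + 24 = (q - 3)*(q^2 + 2*q - 8) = (q - 3)*(q + 4)*(q - 2)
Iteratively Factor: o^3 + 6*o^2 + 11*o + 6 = (o + 3)*(o^2 + 3*o + 2) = (o + 1)*(o + 3)*(o + 2)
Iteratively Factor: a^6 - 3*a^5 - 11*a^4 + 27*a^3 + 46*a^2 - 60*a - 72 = (a - 3)*(a^5 - 11*a^3 - 6*a^2 + 28*a + 24) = (a - 3)*(a + 2)*(a^4 - 2*a^3 - 7*a^2 + 8*a + 12) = (a - 3)^2*(a + 2)*(a^3 + a^2 - 4*a - 4) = (a - 3)^2*(a + 2)^2*(a^2 - a - 2) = (a - 3)^2*(a - 2)*(a + 2)^2*(a + 1)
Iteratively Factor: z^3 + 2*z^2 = (z)*(z^2 + 2*z) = z*(z + 2)*(z)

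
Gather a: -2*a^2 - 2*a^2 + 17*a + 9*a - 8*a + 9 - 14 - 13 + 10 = -4*a^2 + 18*a - 8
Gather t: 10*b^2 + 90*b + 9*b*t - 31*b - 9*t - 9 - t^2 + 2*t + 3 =10*b^2 + 59*b - t^2 + t*(9*b - 7) - 6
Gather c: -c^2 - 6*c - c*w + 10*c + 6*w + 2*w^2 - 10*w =-c^2 + c*(4 - w) + 2*w^2 - 4*w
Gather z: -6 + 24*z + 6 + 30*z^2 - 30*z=30*z^2 - 6*z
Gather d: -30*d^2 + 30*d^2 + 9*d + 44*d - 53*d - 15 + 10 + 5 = 0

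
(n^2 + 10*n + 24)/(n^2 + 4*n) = (n + 6)/n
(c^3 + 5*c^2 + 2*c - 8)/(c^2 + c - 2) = c + 4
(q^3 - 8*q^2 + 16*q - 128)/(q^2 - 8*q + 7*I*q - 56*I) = (q^2 + 16)/(q + 7*I)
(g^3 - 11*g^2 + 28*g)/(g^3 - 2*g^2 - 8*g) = (g - 7)/(g + 2)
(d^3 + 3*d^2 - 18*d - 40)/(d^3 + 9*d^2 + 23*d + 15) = (d^2 - 2*d - 8)/(d^2 + 4*d + 3)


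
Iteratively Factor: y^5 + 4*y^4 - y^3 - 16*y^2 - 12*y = (y + 1)*(y^4 + 3*y^3 - 4*y^2 - 12*y) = y*(y + 1)*(y^3 + 3*y^2 - 4*y - 12) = y*(y + 1)*(y + 3)*(y^2 - 4) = y*(y + 1)*(y + 2)*(y + 3)*(y - 2)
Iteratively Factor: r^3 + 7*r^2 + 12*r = (r + 3)*(r^2 + 4*r) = r*(r + 3)*(r + 4)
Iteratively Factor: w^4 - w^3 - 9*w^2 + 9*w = (w - 3)*(w^3 + 2*w^2 - 3*w) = w*(w - 3)*(w^2 + 2*w - 3) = w*(w - 3)*(w - 1)*(w + 3)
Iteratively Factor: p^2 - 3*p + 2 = (p - 2)*(p - 1)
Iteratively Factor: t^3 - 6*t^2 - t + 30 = (t - 3)*(t^2 - 3*t - 10) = (t - 5)*(t - 3)*(t + 2)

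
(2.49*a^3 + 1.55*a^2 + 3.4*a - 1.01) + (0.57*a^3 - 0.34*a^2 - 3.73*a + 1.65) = 3.06*a^3 + 1.21*a^2 - 0.33*a + 0.64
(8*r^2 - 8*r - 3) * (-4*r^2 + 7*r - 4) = -32*r^4 + 88*r^3 - 76*r^2 + 11*r + 12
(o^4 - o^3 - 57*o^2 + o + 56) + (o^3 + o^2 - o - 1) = o^4 - 56*o^2 + 55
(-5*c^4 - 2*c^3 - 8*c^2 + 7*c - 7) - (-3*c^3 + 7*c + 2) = -5*c^4 + c^3 - 8*c^2 - 9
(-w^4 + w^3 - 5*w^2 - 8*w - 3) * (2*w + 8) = -2*w^5 - 6*w^4 - 2*w^3 - 56*w^2 - 70*w - 24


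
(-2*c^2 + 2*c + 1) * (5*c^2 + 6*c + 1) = -10*c^4 - 2*c^3 + 15*c^2 + 8*c + 1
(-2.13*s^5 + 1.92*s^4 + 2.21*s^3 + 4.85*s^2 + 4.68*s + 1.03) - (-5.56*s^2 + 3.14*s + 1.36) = -2.13*s^5 + 1.92*s^4 + 2.21*s^3 + 10.41*s^2 + 1.54*s - 0.33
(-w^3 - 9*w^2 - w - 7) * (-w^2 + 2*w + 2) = w^5 + 7*w^4 - 19*w^3 - 13*w^2 - 16*w - 14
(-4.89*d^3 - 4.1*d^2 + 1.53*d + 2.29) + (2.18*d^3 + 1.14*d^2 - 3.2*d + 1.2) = -2.71*d^3 - 2.96*d^2 - 1.67*d + 3.49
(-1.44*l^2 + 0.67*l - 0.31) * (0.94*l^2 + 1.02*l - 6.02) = -1.3536*l^4 - 0.839*l^3 + 9.0608*l^2 - 4.3496*l + 1.8662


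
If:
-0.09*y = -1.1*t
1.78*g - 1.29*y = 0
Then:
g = 0.724719101123595*y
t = 0.0818181818181818*y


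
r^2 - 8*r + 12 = (r - 6)*(r - 2)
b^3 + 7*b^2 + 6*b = b*(b + 1)*(b + 6)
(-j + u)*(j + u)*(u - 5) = -j^2*u + 5*j^2 + u^3 - 5*u^2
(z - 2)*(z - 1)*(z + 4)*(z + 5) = z^4 + 6*z^3 - 5*z^2 - 42*z + 40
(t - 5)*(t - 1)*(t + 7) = t^3 + t^2 - 37*t + 35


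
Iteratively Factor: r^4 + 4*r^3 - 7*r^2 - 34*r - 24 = (r - 3)*(r^3 + 7*r^2 + 14*r + 8) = (r - 3)*(r + 2)*(r^2 + 5*r + 4) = (r - 3)*(r + 1)*(r + 2)*(r + 4)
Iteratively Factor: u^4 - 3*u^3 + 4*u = (u - 2)*(u^3 - u^2 - 2*u) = (u - 2)^2*(u^2 + u) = u*(u - 2)^2*(u + 1)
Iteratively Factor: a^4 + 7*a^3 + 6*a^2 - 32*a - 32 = (a - 2)*(a^3 + 9*a^2 + 24*a + 16) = (a - 2)*(a + 4)*(a^2 + 5*a + 4) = (a - 2)*(a + 1)*(a + 4)*(a + 4)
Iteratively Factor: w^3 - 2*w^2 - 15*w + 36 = (w - 3)*(w^2 + w - 12) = (w - 3)*(w + 4)*(w - 3)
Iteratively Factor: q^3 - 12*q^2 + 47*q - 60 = (q - 5)*(q^2 - 7*q + 12) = (q - 5)*(q - 3)*(q - 4)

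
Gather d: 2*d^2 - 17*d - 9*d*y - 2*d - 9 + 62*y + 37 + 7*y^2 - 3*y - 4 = 2*d^2 + d*(-9*y - 19) + 7*y^2 + 59*y + 24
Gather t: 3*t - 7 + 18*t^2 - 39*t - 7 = 18*t^2 - 36*t - 14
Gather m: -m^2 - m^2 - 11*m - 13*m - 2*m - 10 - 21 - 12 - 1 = -2*m^2 - 26*m - 44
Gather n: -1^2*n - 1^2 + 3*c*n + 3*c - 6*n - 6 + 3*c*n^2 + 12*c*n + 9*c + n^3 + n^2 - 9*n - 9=12*c + n^3 + n^2*(3*c + 1) + n*(15*c - 16) - 16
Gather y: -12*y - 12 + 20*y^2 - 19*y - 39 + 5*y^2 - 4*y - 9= 25*y^2 - 35*y - 60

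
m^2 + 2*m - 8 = (m - 2)*(m + 4)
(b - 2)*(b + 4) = b^2 + 2*b - 8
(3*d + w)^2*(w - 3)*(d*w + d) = 9*d^3*w^2 - 18*d^3*w - 27*d^3 + 6*d^2*w^3 - 12*d^2*w^2 - 18*d^2*w + d*w^4 - 2*d*w^3 - 3*d*w^2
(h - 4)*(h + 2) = h^2 - 2*h - 8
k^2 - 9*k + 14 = (k - 7)*(k - 2)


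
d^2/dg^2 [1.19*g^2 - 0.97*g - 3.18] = 2.38000000000000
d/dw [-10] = 0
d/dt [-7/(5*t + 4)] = 35/(5*t + 4)^2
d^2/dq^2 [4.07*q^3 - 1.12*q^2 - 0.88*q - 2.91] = 24.42*q - 2.24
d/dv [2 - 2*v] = -2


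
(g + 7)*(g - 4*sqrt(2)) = g^2 - 4*sqrt(2)*g + 7*g - 28*sqrt(2)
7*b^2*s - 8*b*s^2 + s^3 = s*(-7*b + s)*(-b + s)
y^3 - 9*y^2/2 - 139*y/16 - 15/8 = (y - 6)*(y + 1/4)*(y + 5/4)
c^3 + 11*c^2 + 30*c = c*(c + 5)*(c + 6)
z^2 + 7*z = z*(z + 7)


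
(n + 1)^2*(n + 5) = n^3 + 7*n^2 + 11*n + 5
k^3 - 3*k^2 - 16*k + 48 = (k - 4)*(k - 3)*(k + 4)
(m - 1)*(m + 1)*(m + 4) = m^3 + 4*m^2 - m - 4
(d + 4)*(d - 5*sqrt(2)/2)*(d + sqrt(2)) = d^3 - 3*sqrt(2)*d^2/2 + 4*d^2 - 6*sqrt(2)*d - 5*d - 20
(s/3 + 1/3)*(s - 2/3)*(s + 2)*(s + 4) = s^4/3 + 19*s^3/9 + 28*s^2/9 - 4*s/9 - 16/9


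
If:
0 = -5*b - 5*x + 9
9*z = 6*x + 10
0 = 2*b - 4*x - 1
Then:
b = 41/30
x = 13/30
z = 7/5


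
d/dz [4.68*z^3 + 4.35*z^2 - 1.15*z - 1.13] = 14.04*z^2 + 8.7*z - 1.15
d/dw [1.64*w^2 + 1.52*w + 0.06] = 3.28*w + 1.52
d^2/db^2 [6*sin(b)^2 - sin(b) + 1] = sin(b) + 12*cos(2*b)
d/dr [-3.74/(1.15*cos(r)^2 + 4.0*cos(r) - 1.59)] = -(8.602*cos(r) + 14.96)*sin(r)/(1.15*cos(r)^2 + 4.0*cos(r) - 1.59)^2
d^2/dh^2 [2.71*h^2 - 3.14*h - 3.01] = 5.42000000000000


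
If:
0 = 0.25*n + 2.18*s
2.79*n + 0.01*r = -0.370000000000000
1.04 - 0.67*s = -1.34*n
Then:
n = -0.73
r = 167.79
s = 0.08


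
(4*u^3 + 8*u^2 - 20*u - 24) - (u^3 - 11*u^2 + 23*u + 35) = 3*u^3 + 19*u^2 - 43*u - 59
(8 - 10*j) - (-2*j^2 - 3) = 2*j^2 - 10*j + 11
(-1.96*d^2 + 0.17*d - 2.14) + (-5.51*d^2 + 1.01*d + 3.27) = -7.47*d^2 + 1.18*d + 1.13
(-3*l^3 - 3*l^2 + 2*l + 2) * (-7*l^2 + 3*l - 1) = 21*l^5 + 12*l^4 - 20*l^3 - 5*l^2 + 4*l - 2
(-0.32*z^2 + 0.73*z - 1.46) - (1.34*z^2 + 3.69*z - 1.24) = -1.66*z^2 - 2.96*z - 0.22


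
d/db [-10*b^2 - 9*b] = -20*b - 9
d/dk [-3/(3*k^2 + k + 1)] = 3*(6*k + 1)/(3*k^2 + k + 1)^2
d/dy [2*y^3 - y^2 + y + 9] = 6*y^2 - 2*y + 1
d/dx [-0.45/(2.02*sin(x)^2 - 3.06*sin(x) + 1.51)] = (1.818*sin(x) - 1.377)*cos(x)/(2.02*sin(x)^2 - 3.06*sin(x) + 1.51)^2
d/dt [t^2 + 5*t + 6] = 2*t + 5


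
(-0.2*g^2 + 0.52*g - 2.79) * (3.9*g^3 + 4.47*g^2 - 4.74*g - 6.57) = -0.78*g^5 + 1.134*g^4 - 7.6086*g^3 - 13.6221*g^2 + 9.8082*g + 18.3303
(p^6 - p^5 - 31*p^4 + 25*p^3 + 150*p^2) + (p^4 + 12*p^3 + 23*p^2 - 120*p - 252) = p^6 - p^5 - 30*p^4 + 37*p^3 + 173*p^2 - 120*p - 252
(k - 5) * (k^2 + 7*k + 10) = k^3 + 2*k^2 - 25*k - 50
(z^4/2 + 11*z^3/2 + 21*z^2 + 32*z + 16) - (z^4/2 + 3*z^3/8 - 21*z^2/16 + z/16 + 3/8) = 41*z^3/8 + 357*z^2/16 + 511*z/16 + 125/8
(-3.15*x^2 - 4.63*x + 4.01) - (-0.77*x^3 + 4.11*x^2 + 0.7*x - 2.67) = 0.77*x^3 - 7.26*x^2 - 5.33*x + 6.68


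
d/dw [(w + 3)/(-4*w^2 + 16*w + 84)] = 1/(4*(w^2 - 14*w + 49))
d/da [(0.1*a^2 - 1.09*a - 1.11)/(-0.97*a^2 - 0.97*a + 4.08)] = (-1.1543*a^2 - 1.3374*a - 5.5239)/(0.9409*a^4 + 1.8818*a^3 - 6.9743*a^2 - 7.9152*a + 16.6464)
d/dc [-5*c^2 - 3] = -10*c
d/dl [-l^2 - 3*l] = -2*l - 3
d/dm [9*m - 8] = 9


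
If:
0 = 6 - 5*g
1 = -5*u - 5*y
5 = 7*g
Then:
No Solution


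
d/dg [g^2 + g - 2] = 2*g + 1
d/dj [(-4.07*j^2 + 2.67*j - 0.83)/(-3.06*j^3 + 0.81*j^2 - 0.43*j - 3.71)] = (-12.4542*j^4 + 16.3404*j^3 - 8.032*j^2 + 31.544*j - 10.2626)/(9.3636*j^6 - 4.9572*j^5 + 3.2877*j^4 + 22.0086*j^3 - 5.8253*j^2 + 3.1906*j + 13.7641)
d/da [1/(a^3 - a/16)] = 16*(1 - 48*a^2)/(a^2*(16*a^2 - 1)^2)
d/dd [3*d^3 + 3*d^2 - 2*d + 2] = 9*d^2 + 6*d - 2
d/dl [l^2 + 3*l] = 2*l + 3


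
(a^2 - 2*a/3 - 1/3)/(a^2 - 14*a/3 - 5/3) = (a - 1)/(a - 5)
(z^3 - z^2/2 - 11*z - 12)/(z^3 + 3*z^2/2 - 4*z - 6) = (z - 4)/(z - 2)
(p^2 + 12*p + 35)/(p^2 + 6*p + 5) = (p + 7)/(p + 1)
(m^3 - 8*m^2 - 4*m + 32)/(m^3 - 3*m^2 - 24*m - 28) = (m^2 - 10*m + 16)/(m^2 - 5*m - 14)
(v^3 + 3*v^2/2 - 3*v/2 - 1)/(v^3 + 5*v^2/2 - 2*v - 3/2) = (v + 2)/(v + 3)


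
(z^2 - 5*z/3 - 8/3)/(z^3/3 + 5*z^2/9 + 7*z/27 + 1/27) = 9*(3*z - 8)/(9*z^2 + 6*z + 1)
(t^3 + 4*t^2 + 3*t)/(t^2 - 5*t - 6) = t*(t + 3)/(t - 6)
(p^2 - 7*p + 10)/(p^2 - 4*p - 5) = (p - 2)/(p + 1)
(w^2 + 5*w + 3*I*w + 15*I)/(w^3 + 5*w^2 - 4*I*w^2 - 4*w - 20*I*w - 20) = (w + 3*I)/(w^2 - 4*I*w - 4)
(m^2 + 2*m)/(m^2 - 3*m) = (m + 2)/(m - 3)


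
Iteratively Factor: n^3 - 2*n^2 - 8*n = (n - 4)*(n^2 + 2*n) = (n - 4)*(n + 2)*(n)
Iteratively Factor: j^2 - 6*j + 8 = (j - 4)*(j - 2)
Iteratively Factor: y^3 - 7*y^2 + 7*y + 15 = (y + 1)*(y^2 - 8*y + 15) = (y - 5)*(y + 1)*(y - 3)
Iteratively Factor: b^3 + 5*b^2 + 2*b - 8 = (b + 2)*(b^2 + 3*b - 4) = (b + 2)*(b + 4)*(b - 1)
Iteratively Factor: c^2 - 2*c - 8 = (c - 4)*(c + 2)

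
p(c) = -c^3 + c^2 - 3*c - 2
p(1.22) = -5.99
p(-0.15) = -1.52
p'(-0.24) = -3.65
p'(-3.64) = -50.03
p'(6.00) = -99.00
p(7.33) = -364.09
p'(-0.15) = -3.37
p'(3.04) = -24.64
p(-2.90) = 39.50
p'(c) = -3*c^2 + 2*c - 3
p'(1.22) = -5.03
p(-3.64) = 70.40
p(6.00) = -200.00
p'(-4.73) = -79.58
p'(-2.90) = -34.03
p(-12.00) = 1906.00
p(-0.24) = -1.21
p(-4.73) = 140.39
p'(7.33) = -149.53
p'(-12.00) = -459.00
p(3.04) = -29.97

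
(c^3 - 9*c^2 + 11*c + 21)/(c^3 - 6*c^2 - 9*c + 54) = (c^2 - 6*c - 7)/(c^2 - 3*c - 18)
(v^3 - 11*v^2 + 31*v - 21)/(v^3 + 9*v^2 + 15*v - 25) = (v^2 - 10*v + 21)/(v^2 + 10*v + 25)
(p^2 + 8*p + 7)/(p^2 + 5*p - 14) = (p + 1)/(p - 2)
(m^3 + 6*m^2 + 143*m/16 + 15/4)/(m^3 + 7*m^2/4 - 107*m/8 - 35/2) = (4*m + 3)/(2*(2*m - 7))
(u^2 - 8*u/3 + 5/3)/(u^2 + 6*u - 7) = (u - 5/3)/(u + 7)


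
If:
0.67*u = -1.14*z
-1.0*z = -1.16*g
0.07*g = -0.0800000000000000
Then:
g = -1.14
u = 2.26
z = -1.33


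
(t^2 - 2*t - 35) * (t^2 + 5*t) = t^4 + 3*t^3 - 45*t^2 - 175*t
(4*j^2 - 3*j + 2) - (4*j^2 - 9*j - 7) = 6*j + 9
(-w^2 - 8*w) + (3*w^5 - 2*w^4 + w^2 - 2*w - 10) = 3*w^5 - 2*w^4 - 10*w - 10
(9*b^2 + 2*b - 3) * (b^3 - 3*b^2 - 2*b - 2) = 9*b^5 - 25*b^4 - 27*b^3 - 13*b^2 + 2*b + 6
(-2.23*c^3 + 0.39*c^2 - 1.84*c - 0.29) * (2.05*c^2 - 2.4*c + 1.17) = -4.5715*c^5 + 6.1515*c^4 - 7.3171*c^3 + 4.2778*c^2 - 1.4568*c - 0.3393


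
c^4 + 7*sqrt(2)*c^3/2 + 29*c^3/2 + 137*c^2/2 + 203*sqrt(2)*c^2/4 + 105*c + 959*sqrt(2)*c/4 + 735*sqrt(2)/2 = (c + 7/2)*(c + 5)*(c + 6)*(c + 7*sqrt(2)/2)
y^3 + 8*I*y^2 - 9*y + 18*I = (y - I)*(y + 3*I)*(y + 6*I)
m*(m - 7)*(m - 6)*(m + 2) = m^4 - 11*m^3 + 16*m^2 + 84*m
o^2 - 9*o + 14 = (o - 7)*(o - 2)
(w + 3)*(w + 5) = w^2 + 8*w + 15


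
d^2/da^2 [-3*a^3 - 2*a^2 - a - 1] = -18*a - 4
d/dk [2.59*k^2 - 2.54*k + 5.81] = 5.18*k - 2.54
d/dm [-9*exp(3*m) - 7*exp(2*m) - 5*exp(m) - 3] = (-27*exp(2*m) - 14*exp(m) - 5)*exp(m)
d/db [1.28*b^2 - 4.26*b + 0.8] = 2.56*b - 4.26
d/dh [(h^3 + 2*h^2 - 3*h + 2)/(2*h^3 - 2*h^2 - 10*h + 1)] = (-6*h^4 - 8*h^3 - 35*h^2 + 12*h + 17)/(4*h^6 - 8*h^5 - 36*h^4 + 44*h^3 + 96*h^2 - 20*h + 1)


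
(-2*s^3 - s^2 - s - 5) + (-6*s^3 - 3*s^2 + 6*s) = -8*s^3 - 4*s^2 + 5*s - 5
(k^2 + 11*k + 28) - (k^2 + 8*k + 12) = 3*k + 16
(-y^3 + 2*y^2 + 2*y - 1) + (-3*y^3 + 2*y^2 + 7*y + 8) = -4*y^3 + 4*y^2 + 9*y + 7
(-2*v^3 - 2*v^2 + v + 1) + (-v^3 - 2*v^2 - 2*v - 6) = -3*v^3 - 4*v^2 - v - 5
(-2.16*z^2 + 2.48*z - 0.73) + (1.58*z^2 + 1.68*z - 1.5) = -0.58*z^2 + 4.16*z - 2.23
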